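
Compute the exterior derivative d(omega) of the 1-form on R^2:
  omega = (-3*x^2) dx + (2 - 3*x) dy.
d(omega) = (-3) dx ∧ dy

For a 1-form omega = sum_i f_i dx_i, the exterior derivative is
  d(omega) = sum_{i < j} (∂f_j/∂x_i - ∂f_i/∂x_j) dx_i ∧ dx_j.
  coefficient of dx ∧ dy: ∂f_2/∂x - ∂f_1/∂y = ∂(2 - 3*x)/∂x - ∂(-3*x^2)/∂y = -3
Assembling: d(omega) = (-3) dx ∧ dy.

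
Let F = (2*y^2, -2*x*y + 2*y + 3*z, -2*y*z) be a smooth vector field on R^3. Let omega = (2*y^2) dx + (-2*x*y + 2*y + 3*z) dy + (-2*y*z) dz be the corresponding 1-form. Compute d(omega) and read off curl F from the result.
d(omega) = (-2*z - 3) dy ∧ dz + (0) dz ∧ dx + (-6*y) dx ∧ dy; curl F = (-2*z - 3, 0, -6*y)

d omega = sum_{i<j} (∂f_j/∂x_i - ∂f_i/∂x_j) dx_i ∧ dx_j. Under the identification (dy ∧ dz, dz ∧ dx, dx ∧ dy) ↔ (e_x, e_y, e_z), the coefficients are exactly the components of curl F. Compute:
  ∂R/∂y - ∂Q/∂z = (-2*z) - (3) = -2*z - 3
  ∂P/∂z - ∂R/∂x = (0) - (0) = 0
  ∂Q/∂x - ∂P/∂y = (-2*y) - (4*y) = -6*y.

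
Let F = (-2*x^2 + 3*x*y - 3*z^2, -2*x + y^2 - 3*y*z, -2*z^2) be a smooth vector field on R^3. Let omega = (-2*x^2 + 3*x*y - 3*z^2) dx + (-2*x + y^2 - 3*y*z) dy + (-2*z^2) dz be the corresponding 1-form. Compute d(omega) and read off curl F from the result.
d(omega) = (3*y) dy ∧ dz + (-6*z) dz ∧ dx + (-3*x - 2) dx ∧ dy; curl F = (3*y, -6*z, -3*x - 2)

d omega = sum_{i<j} (∂f_j/∂x_i - ∂f_i/∂x_j) dx_i ∧ dx_j. Under the identification (dy ∧ dz, dz ∧ dx, dx ∧ dy) ↔ (e_x, e_y, e_z), the coefficients are exactly the components of curl F. Compute:
  ∂R/∂y - ∂Q/∂z = (0) - (-3*y) = 3*y
  ∂P/∂z - ∂R/∂x = (-6*z) - (0) = -6*z
  ∂Q/∂x - ∂P/∂y = (-2) - (3*x) = -3*x - 2.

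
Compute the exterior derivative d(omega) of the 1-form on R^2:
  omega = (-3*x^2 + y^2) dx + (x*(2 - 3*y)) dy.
d(omega) = (2 - 5*y) dx ∧ dy

For a 1-form omega = sum_i f_i dx_i, the exterior derivative is
  d(omega) = sum_{i < j} (∂f_j/∂x_i - ∂f_i/∂x_j) dx_i ∧ dx_j.
  coefficient of dx ∧ dy: ∂f_2/∂x - ∂f_1/∂y = ∂(x*(2 - 3*y))/∂x - ∂(-3*x^2 + y^2)/∂y = 2 - 5*y
Assembling: d(omega) = (2 - 5*y) dx ∧ dy.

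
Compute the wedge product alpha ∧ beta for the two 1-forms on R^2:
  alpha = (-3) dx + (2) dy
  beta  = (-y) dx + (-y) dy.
alpha ∧ beta = (5*y) dx ∧ dy

Distribute the wedge, using dx_i ∧ dx_j = -dx_j ∧ dx_i and dx_i ∧ dx_i = 0. For each pair (i, j) with i < j, the coefficient of dx_i ∧ dx_j in alpha ∧ beta is (alpha_i * beta_j - alpha_j * beta_i). Collecting: alpha ∧ beta = (5*y) dx ∧ dy.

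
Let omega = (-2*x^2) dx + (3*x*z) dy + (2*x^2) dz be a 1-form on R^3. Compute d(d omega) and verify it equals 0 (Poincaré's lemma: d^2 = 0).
d(d omega) = 0

Step 1: d omega = sum_{i<j} (∂f_j/∂x_i - ∂f_i/∂x_j) dx_i ∧ dx_j:
  coeff of dx ∧ dy: 3*z
  coeff of dx ∧ dz: 4*x
  coeff of dy ∧ dz: -3*x
Step 2: Apply d again to each 2-form coefficient. The only possible 3-form in R^3 is dx ∧ dy ∧ dz, with coefficient
  ∂(coeff of dy∧dz)/∂x - ∂(coeff of dx∧dz)/∂y + ∂(coeff of dx∧dy)/∂z
  = ∂/∂x (-3*x) - ∂/∂y (4*x) + ∂/∂z (3*z).
Each of these terms simplifies to sums of mixed partials that cancel in pairs. The result is 0 (by equality of mixed partials for smooth functions — Schwarz / Clairaut).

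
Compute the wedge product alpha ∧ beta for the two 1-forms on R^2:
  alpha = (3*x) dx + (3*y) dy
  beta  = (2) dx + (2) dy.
alpha ∧ beta = (6*x - 6*y) dx ∧ dy

Distribute the wedge, using dx_i ∧ dx_j = -dx_j ∧ dx_i and dx_i ∧ dx_i = 0. For each pair (i, j) with i < j, the coefficient of dx_i ∧ dx_j in alpha ∧ beta is (alpha_i * beta_j - alpha_j * beta_i). Collecting: alpha ∧ beta = (6*x - 6*y) dx ∧ dy.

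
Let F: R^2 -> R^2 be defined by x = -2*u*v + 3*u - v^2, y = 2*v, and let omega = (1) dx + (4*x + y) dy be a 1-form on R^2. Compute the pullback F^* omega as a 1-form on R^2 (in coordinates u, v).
F^* omega = (3 - 2*v) du + (-16*u*v + 22*u - 8*v^2 + 2*v) dv

Using F^*(f dg) = (f ∘ F) d(g ∘ F), substitute each coordinate x_i by F_i(u, v) in f_i, and replace dx_i by d F_i = (∂F_i/∂u) du + (∂F_i/∂v) dv.
  For the x component: f_1(F) = 1; d F_1 = (3 - 2*v) du + (-2*u - 2*v) dv
  For the y component: f_2(F) = -8*u*v + 12*u - 4*v^2 + 2*v; d F_2 = (0) du + (2) dv
Combining and collecting du, dv coefficients:
  coeff of du: 3 - 2*v
  coeff of dv: -16*u*v + 22*u - 8*v^2 + 2*v
F^* omega = (3 - 2*v) du + (-16*u*v + 22*u - 8*v^2 + 2*v) dv.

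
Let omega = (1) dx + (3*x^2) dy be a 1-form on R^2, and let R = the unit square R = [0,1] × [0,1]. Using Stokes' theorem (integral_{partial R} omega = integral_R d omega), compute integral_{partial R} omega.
integral_(partial R) omega = 3

Stokes: integral_partial_R omega = integral_R d omega with d omega = (∂Q/∂x - ∂P/∂y) dx ∧ dy.
  ∂Q/∂x = 6*x
  ∂P/∂y = 0
  integrand = ∂Q/∂x - ∂P/∂y = 6*x.
Integrating over R: integral_0^1 integral_0^1 (6*x) dx dy = 3.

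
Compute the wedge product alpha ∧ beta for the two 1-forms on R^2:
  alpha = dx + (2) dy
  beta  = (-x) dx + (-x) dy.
alpha ∧ beta = (x) dx ∧ dy

Distribute the wedge, using dx_i ∧ dx_j = -dx_j ∧ dx_i and dx_i ∧ dx_i = 0. For each pair (i, j) with i < j, the coefficient of dx_i ∧ dx_j in alpha ∧ beta is (alpha_i * beta_j - alpha_j * beta_i). Collecting: alpha ∧ beta = (x) dx ∧ dy.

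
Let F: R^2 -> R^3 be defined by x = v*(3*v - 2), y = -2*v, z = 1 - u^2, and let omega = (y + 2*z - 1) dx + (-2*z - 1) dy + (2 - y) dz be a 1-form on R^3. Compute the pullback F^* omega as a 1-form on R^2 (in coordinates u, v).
F^* omega = (4*u*(-v - 1)) du + (-12*u^2*v - 12*v^2 + 10*v + 4) dv

Using F^*(f dg) = (f ∘ F) d(g ∘ F), substitute each coordinate x_i by F_i(u, v) in f_i, and replace dx_i by d F_i = (∂F_i/∂u) du + (∂F_i/∂v) dv.
  For the x component: f_1(F) = -2*u^2 - 2*v + 1; d F_1 = (0) du + (6*v - 2) dv
  For the y component: f_2(F) = 2*u^2 - 3; d F_2 = (0) du + (-2) dv
  For the z component: f_3(F) = 2*v + 2; d F_3 = (-2*u) du + (0) dv
Combining and collecting du, dv coefficients:
  coeff of du: 4*u*(-v - 1)
  coeff of dv: -12*u^2*v - 12*v^2 + 10*v + 4
F^* omega = (4*u*(-v - 1)) du + (-12*u^2*v - 12*v^2 + 10*v + 4) dv.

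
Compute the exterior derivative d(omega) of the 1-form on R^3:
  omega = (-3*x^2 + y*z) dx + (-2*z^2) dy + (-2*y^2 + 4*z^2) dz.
d(omega) = (-z) dx ∧ dy + (-y) dx ∧ dz + (-4*y + 4*z) dy ∧ dz

For a 1-form omega = sum_i f_i dx_i, the exterior derivative is
  d(omega) = sum_{i < j} (∂f_j/∂x_i - ∂f_i/∂x_j) dx_i ∧ dx_j.
  coefficient of dx ∧ dy: ∂f_2/∂x - ∂f_1/∂y = ∂(-2*z^2)/∂x - ∂(-3*x^2 + y*z)/∂y = -z
  coefficient of dx ∧ dz: ∂f_3/∂x - ∂f_1/∂z = ∂(-2*y^2 + 4*z^2)/∂x - ∂(-3*x^2 + y*z)/∂z = -y
  coefficient of dy ∧ dz: ∂f_3/∂y - ∂f_2/∂z = ∂(-2*y^2 + 4*z^2)/∂y - ∂(-2*z^2)/∂z = -4*y + 4*z
Assembling: d(omega) = (-z) dx ∧ dy + (-y) dx ∧ dz + (-4*y + 4*z) dy ∧ dz.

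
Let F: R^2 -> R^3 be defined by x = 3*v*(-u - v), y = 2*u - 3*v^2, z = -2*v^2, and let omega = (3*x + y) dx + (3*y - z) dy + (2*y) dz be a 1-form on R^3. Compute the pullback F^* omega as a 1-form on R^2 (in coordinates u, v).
F^* omega = (27*u*v^2 - 6*u*v + 12*u + 36*v^3 - 14*v^2) du + (27*u^2*v - 6*u^2 + 90*u*v^2 - 64*u*v + 138*v^3) dv

Using F^*(f dg) = (f ∘ F) d(g ∘ F), substitute each coordinate x_i by F_i(u, v) in f_i, and replace dx_i by d F_i = (∂F_i/∂u) du + (∂F_i/∂v) dv.
  For the x component: f_1(F) = -9*u*v + 2*u - 12*v^2; d F_1 = (-3*v) du + (-3*u - 6*v) dv
  For the y component: f_2(F) = 6*u - 7*v^2; d F_2 = (2) du + (-6*v) dv
  For the z component: f_3(F) = 4*u - 6*v^2; d F_3 = (0) du + (-4*v) dv
Combining and collecting du, dv coefficients:
  coeff of du: 27*u*v^2 - 6*u*v + 12*u + 36*v^3 - 14*v^2
  coeff of dv: 27*u^2*v - 6*u^2 + 90*u*v^2 - 64*u*v + 138*v^3
F^* omega = (27*u*v^2 - 6*u*v + 12*u + 36*v^3 - 14*v^2) du + (27*u^2*v - 6*u^2 + 90*u*v^2 - 64*u*v + 138*v^3) dv.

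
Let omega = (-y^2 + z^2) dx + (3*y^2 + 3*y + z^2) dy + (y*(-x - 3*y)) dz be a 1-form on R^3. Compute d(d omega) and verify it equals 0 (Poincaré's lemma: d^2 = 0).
d(d omega) = 0

Step 1: d omega = sum_{i<j} (∂f_j/∂x_i - ∂f_i/∂x_j) dx_i ∧ dx_j:
  coeff of dx ∧ dy: 2*y
  coeff of dx ∧ dz: -y - 2*z
  coeff of dy ∧ dz: -x - 6*y - 2*z
Step 2: Apply d again to each 2-form coefficient. The only possible 3-form in R^3 is dx ∧ dy ∧ dz, with coefficient
  ∂(coeff of dy∧dz)/∂x - ∂(coeff of dx∧dz)/∂y + ∂(coeff of dx∧dy)/∂z
  = ∂/∂x (-x - 6*y - 2*z) - ∂/∂y (-y - 2*z) + ∂/∂z (2*y).
Each of these terms simplifies to sums of mixed partials that cancel in pairs. The result is 0 (by equality of mixed partials for smooth functions — Schwarz / Clairaut).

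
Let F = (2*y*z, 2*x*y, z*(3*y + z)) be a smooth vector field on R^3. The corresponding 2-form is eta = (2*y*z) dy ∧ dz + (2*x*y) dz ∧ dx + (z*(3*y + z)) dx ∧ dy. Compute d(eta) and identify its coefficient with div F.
d(eta) = (2*x + 3*y + 2*z) dx ∧ dy ∧ dz; div F = 2*x + 3*y + 2*z

For a 2-form in R^3 of the form above, applying d gives a 3-form with coefficient ∂P/∂x + ∂Q/∂y + ∂R/∂z:
  ∂P/∂x = 0
  ∂Q/∂y = 2*x
  ∂R/∂z = 3*y + 2*z
Sum = 2*x + 3*y + 2*z, which is exactly div F.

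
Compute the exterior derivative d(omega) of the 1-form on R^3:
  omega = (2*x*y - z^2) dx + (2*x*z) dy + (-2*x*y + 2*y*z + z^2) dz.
d(omega) = (-2*x + 2*z) dx ∧ dy + (-2*y + 2*z) dx ∧ dz + (-4*x + 2*z) dy ∧ dz

For a 1-form omega = sum_i f_i dx_i, the exterior derivative is
  d(omega) = sum_{i < j} (∂f_j/∂x_i - ∂f_i/∂x_j) dx_i ∧ dx_j.
  coefficient of dx ∧ dy: ∂f_2/∂x - ∂f_1/∂y = ∂(2*x*z)/∂x - ∂(2*x*y - z^2)/∂y = -2*x + 2*z
  coefficient of dx ∧ dz: ∂f_3/∂x - ∂f_1/∂z = ∂(-2*x*y + 2*y*z + z^2)/∂x - ∂(2*x*y - z^2)/∂z = -2*y + 2*z
  coefficient of dy ∧ dz: ∂f_3/∂y - ∂f_2/∂z = ∂(-2*x*y + 2*y*z + z^2)/∂y - ∂(2*x*z)/∂z = -4*x + 2*z
Assembling: d(omega) = (-2*x + 2*z) dx ∧ dy + (-2*y + 2*z) dx ∧ dz + (-4*x + 2*z) dy ∧ dz.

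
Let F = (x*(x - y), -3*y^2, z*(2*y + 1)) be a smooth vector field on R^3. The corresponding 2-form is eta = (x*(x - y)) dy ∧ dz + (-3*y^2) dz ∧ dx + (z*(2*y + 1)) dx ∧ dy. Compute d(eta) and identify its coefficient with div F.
d(eta) = (2*x - 5*y + 1) dx ∧ dy ∧ dz; div F = 2*x - 5*y + 1

For a 2-form in R^3 of the form above, applying d gives a 3-form with coefficient ∂P/∂x + ∂Q/∂y + ∂R/∂z:
  ∂P/∂x = 2*x - y
  ∂Q/∂y = -6*y
  ∂R/∂z = 2*y + 1
Sum = 2*x - 5*y + 1, which is exactly div F.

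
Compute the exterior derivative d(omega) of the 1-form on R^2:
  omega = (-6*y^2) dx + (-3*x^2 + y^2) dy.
d(omega) = (-6*x + 12*y) dx ∧ dy

For a 1-form omega = sum_i f_i dx_i, the exterior derivative is
  d(omega) = sum_{i < j} (∂f_j/∂x_i - ∂f_i/∂x_j) dx_i ∧ dx_j.
  coefficient of dx ∧ dy: ∂f_2/∂x - ∂f_1/∂y = ∂(-3*x^2 + y^2)/∂x - ∂(-6*y^2)/∂y = -6*x + 12*y
Assembling: d(omega) = (-6*x + 12*y) dx ∧ dy.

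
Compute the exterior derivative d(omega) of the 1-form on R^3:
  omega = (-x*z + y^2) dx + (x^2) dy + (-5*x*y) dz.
d(omega) = (2*x - 2*y) dx ∧ dy + (x - 5*y) dx ∧ dz + (-5*x) dy ∧ dz

For a 1-form omega = sum_i f_i dx_i, the exterior derivative is
  d(omega) = sum_{i < j} (∂f_j/∂x_i - ∂f_i/∂x_j) dx_i ∧ dx_j.
  coefficient of dx ∧ dy: ∂f_2/∂x - ∂f_1/∂y = ∂(x^2)/∂x - ∂(-x*z + y^2)/∂y = 2*x - 2*y
  coefficient of dx ∧ dz: ∂f_3/∂x - ∂f_1/∂z = ∂(-5*x*y)/∂x - ∂(-x*z + y^2)/∂z = x - 5*y
  coefficient of dy ∧ dz: ∂f_3/∂y - ∂f_2/∂z = ∂(-5*x*y)/∂y - ∂(x^2)/∂z = -5*x
Assembling: d(omega) = (2*x - 2*y) dx ∧ dy + (x - 5*y) dx ∧ dz + (-5*x) dy ∧ dz.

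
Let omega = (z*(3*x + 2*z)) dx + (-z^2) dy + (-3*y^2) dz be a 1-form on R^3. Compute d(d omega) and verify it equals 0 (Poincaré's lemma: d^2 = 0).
d(d omega) = 0

Step 1: d omega = sum_{i<j} (∂f_j/∂x_i - ∂f_i/∂x_j) dx_i ∧ dx_j:
  coeff of dx ∧ dy: 0
  coeff of dx ∧ dz: -3*x - 4*z
  coeff of dy ∧ dz: -6*y + 2*z
Step 2: Apply d again to each 2-form coefficient. The only possible 3-form in R^3 is dx ∧ dy ∧ dz, with coefficient
  ∂(coeff of dy∧dz)/∂x - ∂(coeff of dx∧dz)/∂y + ∂(coeff of dx∧dy)/∂z
  = ∂/∂x (-6*y + 2*z) - ∂/∂y (-3*x - 4*z) + ∂/∂z (0).
Each of these terms simplifies to sums of mixed partials that cancel in pairs. The result is 0 (by equality of mixed partials for smooth functions — Schwarz / Clairaut).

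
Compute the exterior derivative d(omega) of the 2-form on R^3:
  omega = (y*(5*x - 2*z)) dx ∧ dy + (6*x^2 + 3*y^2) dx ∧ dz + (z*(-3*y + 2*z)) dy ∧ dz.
d(omega) = (-8*y) dx ∧ dy ∧ dz

For a 2-form omega = sum_{i<j} g_{ij} dx_i ∧ dx_j, the exterior derivative is
  d(omega) = sum_{i<j} d(g_{ij}) ∧ dx_i ∧ dx_j = sum_{i<j, k} (∂g_{ij}/∂x_k) dx_k ∧ dx_i ∧ dx_j.
Expand each term, using dx_k ∧ dx_i ∧ dx_j = sgn(permutation) dx_{(a)} ∧ dx_{(b)} ∧ dx_{(c)} with (a < b < c) sorted:
  d(y*(5*x - 2*z)) includes (∂/∂z)(y*(5*x - 2*z)) dz = (-2*y) dz, which multiplied by dx ∧ dy gives (-2*y) dx ∧ dy ∧ dz
  d(6*x^2 + 3*y^2) includes (∂/∂y)(6*x^2 + 3*y^2) dy = (6*y) dy, which multiplied by dx ∧ dz gives (-6*y) dx ∧ dy ∧ dz
Collecting like 3-forms: d(omega) = (-8*y) dx ∧ dy ∧ dz.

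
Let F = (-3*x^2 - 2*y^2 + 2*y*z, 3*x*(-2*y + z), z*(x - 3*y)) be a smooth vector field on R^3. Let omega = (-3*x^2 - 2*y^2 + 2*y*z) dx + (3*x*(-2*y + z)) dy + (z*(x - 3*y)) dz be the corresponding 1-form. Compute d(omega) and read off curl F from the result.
d(omega) = (-3*x - 3*z) dy ∧ dz + (2*y - z) dz ∧ dx + (-2*y + z) dx ∧ dy; curl F = (-3*x - 3*z, 2*y - z, -2*y + z)

d omega = sum_{i<j} (∂f_j/∂x_i - ∂f_i/∂x_j) dx_i ∧ dx_j. Under the identification (dy ∧ dz, dz ∧ dx, dx ∧ dy) ↔ (e_x, e_y, e_z), the coefficients are exactly the components of curl F. Compute:
  ∂R/∂y - ∂Q/∂z = (-3*z) - (3*x) = -3*x - 3*z
  ∂P/∂z - ∂R/∂x = (2*y) - (z) = 2*y - z
  ∂Q/∂x - ∂P/∂y = (-6*y + 3*z) - (-4*y + 2*z) = -2*y + z.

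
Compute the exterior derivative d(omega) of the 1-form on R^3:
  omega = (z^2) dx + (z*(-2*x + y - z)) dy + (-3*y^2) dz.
d(omega) = (-2*z) dx ∧ dy + (-2*z) dx ∧ dz + (2*x - 7*y + 2*z) dy ∧ dz

For a 1-form omega = sum_i f_i dx_i, the exterior derivative is
  d(omega) = sum_{i < j} (∂f_j/∂x_i - ∂f_i/∂x_j) dx_i ∧ dx_j.
  coefficient of dx ∧ dy: ∂f_2/∂x - ∂f_1/∂y = ∂(z*(-2*x + y - z))/∂x - ∂(z^2)/∂y = -2*z
  coefficient of dx ∧ dz: ∂f_3/∂x - ∂f_1/∂z = ∂(-3*y^2)/∂x - ∂(z^2)/∂z = -2*z
  coefficient of dy ∧ dz: ∂f_3/∂y - ∂f_2/∂z = ∂(-3*y^2)/∂y - ∂(z*(-2*x + y - z))/∂z = 2*x - 7*y + 2*z
Assembling: d(omega) = (-2*z) dx ∧ dy + (-2*z) dx ∧ dz + (2*x - 7*y + 2*z) dy ∧ dz.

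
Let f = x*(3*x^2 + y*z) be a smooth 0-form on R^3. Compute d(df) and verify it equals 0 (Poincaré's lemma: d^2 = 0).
d(df) = 0

Step 1: df = sum_i (∂f/∂x_i) dx_i = (9*x^2 + y*z) dx + (x*z) dy + (x*y) dz.
Step 2: Apply d again. Using the 1-form formula, the coefficient of dx ∧ dy in d(df) is ∂^2 f/∂x ∂y - ∂^2 f/∂y ∂x = (z) - (z) = 0 (equality of mixed partials for smooth f).
Similarly for dx ∧ dz and dy ∧ dz — all coefficients vanish. So d(df) = 0.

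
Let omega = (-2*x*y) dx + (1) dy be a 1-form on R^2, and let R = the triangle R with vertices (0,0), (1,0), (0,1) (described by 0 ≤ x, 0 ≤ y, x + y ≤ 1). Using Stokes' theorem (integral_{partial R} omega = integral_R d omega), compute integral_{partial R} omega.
integral_(partial R) omega = 1/3

Stokes: integral_partial_R omega = integral_R d omega with d omega = (∂Q/∂x - ∂P/∂y) dx ∧ dy.
  ∂Q/∂x = 0
  ∂P/∂y = -2*x
  integrand = ∂Q/∂x - ∂P/∂y = 2*x.
Integrating over R: integral_0^1 integral_0^{1-x} (2*x) dy dx = 1/3.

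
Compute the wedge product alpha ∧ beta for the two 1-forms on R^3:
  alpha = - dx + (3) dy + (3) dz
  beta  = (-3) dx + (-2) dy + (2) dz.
alpha ∧ beta = (11) dx ∧ dy + (7) dx ∧ dz + (12) dy ∧ dz

Distribute the wedge, using dx_i ∧ dx_j = -dx_j ∧ dx_i and dx_i ∧ dx_i = 0. For each pair (i, j) with i < j, the coefficient of dx_i ∧ dx_j in alpha ∧ beta is (alpha_i * beta_j - alpha_j * beta_i). Collecting: alpha ∧ beta = (11) dx ∧ dy + (7) dx ∧ dz + (12) dy ∧ dz.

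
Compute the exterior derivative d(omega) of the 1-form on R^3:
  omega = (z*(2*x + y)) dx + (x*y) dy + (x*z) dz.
d(omega) = (y - z) dx ∧ dy + (-2*x - y + z) dx ∧ dz

For a 1-form omega = sum_i f_i dx_i, the exterior derivative is
  d(omega) = sum_{i < j} (∂f_j/∂x_i - ∂f_i/∂x_j) dx_i ∧ dx_j.
  coefficient of dx ∧ dy: ∂f_2/∂x - ∂f_1/∂y = ∂(x*y)/∂x - ∂(z*(2*x + y))/∂y = y - z
  coefficient of dx ∧ dz: ∂f_3/∂x - ∂f_1/∂z = ∂(x*z)/∂x - ∂(z*(2*x + y))/∂z = -2*x - y + z
Assembling: d(omega) = (y - z) dx ∧ dy + (-2*x - y + z) dx ∧ dz.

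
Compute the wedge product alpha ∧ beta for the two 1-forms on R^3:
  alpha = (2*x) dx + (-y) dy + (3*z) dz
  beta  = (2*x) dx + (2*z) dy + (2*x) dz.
alpha ∧ beta = (2*x*(y + 2*z)) dx ∧ dy + (2*x*(2*x - 3*z)) dx ∧ dz + (-2*x*y - 6*z^2) dy ∧ dz

Distribute the wedge, using dx_i ∧ dx_j = -dx_j ∧ dx_i and dx_i ∧ dx_i = 0. For each pair (i, j) with i < j, the coefficient of dx_i ∧ dx_j in alpha ∧ beta is (alpha_i * beta_j - alpha_j * beta_i). Collecting: alpha ∧ beta = (2*x*(y + 2*z)) dx ∧ dy + (2*x*(2*x - 3*z)) dx ∧ dz + (-2*x*y - 6*z^2) dy ∧ dz.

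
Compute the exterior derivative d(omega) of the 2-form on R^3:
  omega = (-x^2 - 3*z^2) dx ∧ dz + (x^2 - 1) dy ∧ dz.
d(omega) = (2*x) dx ∧ dy ∧ dz

For a 2-form omega = sum_{i<j} g_{ij} dx_i ∧ dx_j, the exterior derivative is
  d(omega) = sum_{i<j} d(g_{ij}) ∧ dx_i ∧ dx_j = sum_{i<j, k} (∂g_{ij}/∂x_k) dx_k ∧ dx_i ∧ dx_j.
Expand each term, using dx_k ∧ dx_i ∧ dx_j = sgn(permutation) dx_{(a)} ∧ dx_{(b)} ∧ dx_{(c)} with (a < b < c) sorted:
  d(x^2 - 1) includes (∂/∂x)(x^2 - 1) dx = (2*x) dx, which multiplied by dy ∧ dz gives (2*x) dx ∧ dy ∧ dz
Collecting like 3-forms: d(omega) = (2*x) dx ∧ dy ∧ dz.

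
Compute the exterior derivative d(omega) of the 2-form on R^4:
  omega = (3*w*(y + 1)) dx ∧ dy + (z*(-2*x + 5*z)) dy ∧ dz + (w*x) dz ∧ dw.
d(omega) = (3*y + 3) dx ∧ dy ∧ dw + (-2*z) dx ∧ dy ∧ dz + (w) dx ∧ dz ∧ dw

For a 2-form omega = sum_{i<j} g_{ij} dx_i ∧ dx_j, the exterior derivative is
  d(omega) = sum_{i<j} d(g_{ij}) ∧ dx_i ∧ dx_j = sum_{i<j, k} (∂g_{ij}/∂x_k) dx_k ∧ dx_i ∧ dx_j.
Expand each term, using dx_k ∧ dx_i ∧ dx_j = sgn(permutation) dx_{(a)} ∧ dx_{(b)} ∧ dx_{(c)} with (a < b < c) sorted:
  d(3*w*(y + 1)) includes (∂/∂w)(3*w*(y + 1)) dw = (3*y + 3) dw, which multiplied by dx ∧ dy gives (3*y + 3) dx ∧ dy ∧ dw
  d(z*(-2*x + 5*z)) includes (∂/∂x)(z*(-2*x + 5*z)) dx = (-2*z) dx, which multiplied by dy ∧ dz gives (-2*z) dx ∧ dy ∧ dz
  d(w*x) includes (∂/∂x)(w*x) dx = (w) dx, which multiplied by dz ∧ dw gives (w) dx ∧ dz ∧ dw
Collecting like 3-forms: d(omega) = (3*y + 3) dx ∧ dy ∧ dw + (-2*z) dx ∧ dy ∧ dz + (w) dx ∧ dz ∧ dw.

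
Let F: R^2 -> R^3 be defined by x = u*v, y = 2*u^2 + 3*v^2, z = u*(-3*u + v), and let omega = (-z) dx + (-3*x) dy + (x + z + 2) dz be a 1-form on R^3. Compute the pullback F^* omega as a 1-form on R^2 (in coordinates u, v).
F^* omega = (18*u^3 - 24*u^2*v + u*v^2 - 12*u + 2*v) du + (u*(u*v - 18*v^2 + 2)) dv

Using F^*(f dg) = (f ∘ F) d(g ∘ F), substitute each coordinate x_i by F_i(u, v) in f_i, and replace dx_i by d F_i = (∂F_i/∂u) du + (∂F_i/∂v) dv.
  For the x component: f_1(F) = u*(3*u - v); d F_1 = (v) du + (u) dv
  For the y component: f_2(F) = -3*u*v; d F_2 = (4*u) du + (6*v) dv
  For the z component: f_3(F) = -3*u^2 + 2*u*v + 2; d F_3 = (-6*u + v) du + (u) dv
Combining and collecting du, dv coefficients:
  coeff of du: 18*u^3 - 24*u^2*v + u*v^2 - 12*u + 2*v
  coeff of dv: u*(u*v - 18*v^2 + 2)
F^* omega = (18*u^3 - 24*u^2*v + u*v^2 - 12*u + 2*v) du + (u*(u*v - 18*v^2 + 2)) dv.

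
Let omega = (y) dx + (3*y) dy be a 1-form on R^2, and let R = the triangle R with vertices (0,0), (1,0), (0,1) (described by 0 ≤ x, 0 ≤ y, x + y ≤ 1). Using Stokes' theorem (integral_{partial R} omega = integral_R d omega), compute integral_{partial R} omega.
integral_(partial R) omega = -1/2

Stokes: integral_partial_R omega = integral_R d omega with d omega = (∂Q/∂x - ∂P/∂y) dx ∧ dy.
  ∂Q/∂x = 0
  ∂P/∂y = 1
  integrand = ∂Q/∂x - ∂P/∂y = -1.
Integrating over R: integral_0^1 integral_0^{1-x} (-1) dy dx = -1/2.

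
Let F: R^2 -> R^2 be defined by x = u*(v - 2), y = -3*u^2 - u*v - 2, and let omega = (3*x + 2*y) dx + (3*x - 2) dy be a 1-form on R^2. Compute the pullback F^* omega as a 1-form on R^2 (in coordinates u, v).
F^* omega = (-24*u^2*v + 48*u^2 - 2*u*v^2 - 2*u*v + 24*u - 2*v + 8) du + (2*u*(-3*u^2 - u*v - 1)) dv

Using F^*(f dg) = (f ∘ F) d(g ∘ F), substitute each coordinate x_i by F_i(u, v) in f_i, and replace dx_i by d F_i = (∂F_i/∂u) du + (∂F_i/∂v) dv.
  For the x component: f_1(F) = -6*u^2 + u*v - 6*u - 4; d F_1 = (v - 2) du + (u) dv
  For the y component: f_2(F) = 3*u*v - 6*u - 2; d F_2 = (-6*u - v) du + (-u) dv
Combining and collecting du, dv coefficients:
  coeff of du: -24*u^2*v + 48*u^2 - 2*u*v^2 - 2*u*v + 24*u - 2*v + 8
  coeff of dv: 2*u*(-3*u^2 - u*v - 1)
F^* omega = (-24*u^2*v + 48*u^2 - 2*u*v^2 - 2*u*v + 24*u - 2*v + 8) du + (2*u*(-3*u^2 - u*v - 1)) dv.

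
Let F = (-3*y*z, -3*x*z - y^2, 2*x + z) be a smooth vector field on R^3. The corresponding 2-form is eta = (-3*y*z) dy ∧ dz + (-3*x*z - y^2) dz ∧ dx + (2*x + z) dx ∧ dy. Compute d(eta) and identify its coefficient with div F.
d(eta) = (1 - 2*y) dx ∧ dy ∧ dz; div F = 1 - 2*y

For a 2-form in R^3 of the form above, applying d gives a 3-form with coefficient ∂P/∂x + ∂Q/∂y + ∂R/∂z:
  ∂P/∂x = 0
  ∂Q/∂y = -2*y
  ∂R/∂z = 1
Sum = 1 - 2*y, which is exactly div F.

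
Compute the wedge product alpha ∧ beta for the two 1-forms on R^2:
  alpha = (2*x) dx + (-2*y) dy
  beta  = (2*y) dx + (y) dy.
alpha ∧ beta = (2*y*(x + 2*y)) dx ∧ dy

Distribute the wedge, using dx_i ∧ dx_j = -dx_j ∧ dx_i and dx_i ∧ dx_i = 0. For each pair (i, j) with i < j, the coefficient of dx_i ∧ dx_j in alpha ∧ beta is (alpha_i * beta_j - alpha_j * beta_i). Collecting: alpha ∧ beta = (2*y*(x + 2*y)) dx ∧ dy.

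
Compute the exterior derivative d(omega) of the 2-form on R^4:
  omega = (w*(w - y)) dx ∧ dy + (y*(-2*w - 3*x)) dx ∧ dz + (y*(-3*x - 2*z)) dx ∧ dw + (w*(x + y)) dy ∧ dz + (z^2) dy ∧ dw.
d(omega) = (2*w + 3*x - y + 2*z) dx ∧ dy ∧ dw + (3*w + 3*x) dx ∧ dy ∧ dz + (x + y - 2*z) dy ∧ dz ∧ dw

For a 2-form omega = sum_{i<j} g_{ij} dx_i ∧ dx_j, the exterior derivative is
  d(omega) = sum_{i<j} d(g_{ij}) ∧ dx_i ∧ dx_j = sum_{i<j, k} (∂g_{ij}/∂x_k) dx_k ∧ dx_i ∧ dx_j.
Expand each term, using dx_k ∧ dx_i ∧ dx_j = sgn(permutation) dx_{(a)} ∧ dx_{(b)} ∧ dx_{(c)} with (a < b < c) sorted:
  d(w*(w - y)) includes (∂/∂w)(w*(w - y)) dw = (2*w - y) dw, which multiplied by dx ∧ dy gives (2*w - y) dx ∧ dy ∧ dw
  d(y*(-2*w - 3*x)) includes (∂/∂y)(y*(-2*w - 3*x)) dy = (-2*w - 3*x) dy, which multiplied by dx ∧ dz gives (2*w + 3*x) dx ∧ dy ∧ dz
  d(y*(-2*w - 3*x)) includes (∂/∂w)(y*(-2*w - 3*x)) dw = (-2*y) dw, which multiplied by dx ∧ dz gives (-2*y) dx ∧ dz ∧ dw
  d(y*(-3*x - 2*z)) includes (∂/∂y)(y*(-3*x - 2*z)) dy = (-3*x - 2*z) dy, which multiplied by dx ∧ dw gives (3*x + 2*z) dx ∧ dy ∧ dw
  d(y*(-3*x - 2*z)) includes (∂/∂z)(y*(-3*x - 2*z)) dz = (-2*y) dz, which multiplied by dx ∧ dw gives (2*y) dx ∧ dz ∧ dw
  d(w*(x + y)) includes (∂/∂x)(w*(x + y)) dx = (w) dx, which multiplied by dy ∧ dz gives (w) dx ∧ dy ∧ dz
  d(w*(x + y)) includes (∂/∂w)(w*(x + y)) dw = (x + y) dw, which multiplied by dy ∧ dz gives (x + y) dy ∧ dz ∧ dw
  d(z^2) includes (∂/∂z)(z^2) dz = (2*z) dz, which multiplied by dy ∧ dw gives (-2*z) dy ∧ dz ∧ dw
Collecting like 3-forms: d(omega) = (2*w + 3*x - y + 2*z) dx ∧ dy ∧ dw + (3*w + 3*x) dx ∧ dy ∧ dz + (x + y - 2*z) dy ∧ dz ∧ dw.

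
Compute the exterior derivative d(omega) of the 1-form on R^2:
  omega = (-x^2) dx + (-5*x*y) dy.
d(omega) = (-5*y) dx ∧ dy

For a 1-form omega = sum_i f_i dx_i, the exterior derivative is
  d(omega) = sum_{i < j} (∂f_j/∂x_i - ∂f_i/∂x_j) dx_i ∧ dx_j.
  coefficient of dx ∧ dy: ∂f_2/∂x - ∂f_1/∂y = ∂(-5*x*y)/∂x - ∂(-x^2)/∂y = -5*y
Assembling: d(omega) = (-5*y) dx ∧ dy.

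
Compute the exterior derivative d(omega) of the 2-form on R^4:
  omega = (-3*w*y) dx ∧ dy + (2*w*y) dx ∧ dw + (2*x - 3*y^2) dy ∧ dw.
d(omega) = (-2*w - 3*y + 2) dx ∧ dy ∧ dw

For a 2-form omega = sum_{i<j} g_{ij} dx_i ∧ dx_j, the exterior derivative is
  d(omega) = sum_{i<j} d(g_{ij}) ∧ dx_i ∧ dx_j = sum_{i<j, k} (∂g_{ij}/∂x_k) dx_k ∧ dx_i ∧ dx_j.
Expand each term, using dx_k ∧ dx_i ∧ dx_j = sgn(permutation) dx_{(a)} ∧ dx_{(b)} ∧ dx_{(c)} with (a < b < c) sorted:
  d(-3*w*y) includes (∂/∂w)(-3*w*y) dw = (-3*y) dw, which multiplied by dx ∧ dy gives (-3*y) dx ∧ dy ∧ dw
  d(2*w*y) includes (∂/∂y)(2*w*y) dy = (2*w) dy, which multiplied by dx ∧ dw gives (-2*w) dx ∧ dy ∧ dw
  d(2*x - 3*y^2) includes (∂/∂x)(2*x - 3*y^2) dx = (2) dx, which multiplied by dy ∧ dw gives (2) dx ∧ dy ∧ dw
Collecting like 3-forms: d(omega) = (-2*w - 3*y + 2) dx ∧ dy ∧ dw.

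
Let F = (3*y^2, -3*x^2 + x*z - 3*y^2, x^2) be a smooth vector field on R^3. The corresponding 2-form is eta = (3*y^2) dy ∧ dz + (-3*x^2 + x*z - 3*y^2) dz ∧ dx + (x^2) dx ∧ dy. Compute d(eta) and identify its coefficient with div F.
d(eta) = (-6*y) dx ∧ dy ∧ dz; div F = -6*y

For a 2-form in R^3 of the form above, applying d gives a 3-form with coefficient ∂P/∂x + ∂Q/∂y + ∂R/∂z:
  ∂P/∂x = 0
  ∂Q/∂y = -6*y
  ∂R/∂z = 0
Sum = -6*y, which is exactly div F.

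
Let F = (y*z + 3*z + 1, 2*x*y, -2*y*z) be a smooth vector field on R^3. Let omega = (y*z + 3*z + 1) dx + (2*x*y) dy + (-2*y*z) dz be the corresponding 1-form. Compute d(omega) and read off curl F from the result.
d(omega) = (-2*z) dy ∧ dz + (y + 3) dz ∧ dx + (2*y - z) dx ∧ dy; curl F = (-2*z, y + 3, 2*y - z)

d omega = sum_{i<j} (∂f_j/∂x_i - ∂f_i/∂x_j) dx_i ∧ dx_j. Under the identification (dy ∧ dz, dz ∧ dx, dx ∧ dy) ↔ (e_x, e_y, e_z), the coefficients are exactly the components of curl F. Compute:
  ∂R/∂y - ∂Q/∂z = (-2*z) - (0) = -2*z
  ∂P/∂z - ∂R/∂x = (y + 3) - (0) = y + 3
  ∂Q/∂x - ∂P/∂y = (2*y) - (z) = 2*y - z.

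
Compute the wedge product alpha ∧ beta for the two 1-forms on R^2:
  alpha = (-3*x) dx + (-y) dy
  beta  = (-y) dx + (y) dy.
alpha ∧ beta = (-y*(3*x + y)) dx ∧ dy

Distribute the wedge, using dx_i ∧ dx_j = -dx_j ∧ dx_i and dx_i ∧ dx_i = 0. For each pair (i, j) with i < j, the coefficient of dx_i ∧ dx_j in alpha ∧ beta is (alpha_i * beta_j - alpha_j * beta_i). Collecting: alpha ∧ beta = (-y*(3*x + y)) dx ∧ dy.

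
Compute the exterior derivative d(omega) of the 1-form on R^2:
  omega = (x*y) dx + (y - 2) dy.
d(omega) = (-x) dx ∧ dy

For a 1-form omega = sum_i f_i dx_i, the exterior derivative is
  d(omega) = sum_{i < j} (∂f_j/∂x_i - ∂f_i/∂x_j) dx_i ∧ dx_j.
  coefficient of dx ∧ dy: ∂f_2/∂x - ∂f_1/∂y = ∂(y - 2)/∂x - ∂(x*y)/∂y = -x
Assembling: d(omega) = (-x) dx ∧ dy.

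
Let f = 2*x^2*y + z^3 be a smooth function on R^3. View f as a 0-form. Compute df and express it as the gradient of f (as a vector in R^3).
df = (4*x*y) dx + (2*x^2) dy + (3*z^2) dz; grad f = (4*x*y, 2*x^2, 3*z^2)

For a 0-form f, d f = (∂f/∂x) dx + (∂f/∂y) dy + (∂f/∂z) dz. The components of the vector representation are exactly the entries of grad f in Cartesian coordinates:
  ∂f/∂x = 4*x*y
  ∂f/∂y = 2*x^2
  ∂f/∂z = 3*z^2.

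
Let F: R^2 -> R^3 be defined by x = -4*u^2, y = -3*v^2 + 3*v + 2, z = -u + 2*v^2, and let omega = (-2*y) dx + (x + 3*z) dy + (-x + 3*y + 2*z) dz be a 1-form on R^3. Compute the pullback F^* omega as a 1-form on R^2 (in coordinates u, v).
F^* omega = (-4*u^2 - 48*u*v^2 + 48*u*v + 34*u + 5*v^2 - 9*v - 6) du + (40*u^2*v - 12*u^2 + 10*u*v - 9*u - 56*v^3 + 54*v^2 + 24*v) dv

Using F^*(f dg) = (f ∘ F) d(g ∘ F), substitute each coordinate x_i by F_i(u, v) in f_i, and replace dx_i by d F_i = (∂F_i/∂u) du + (∂F_i/∂v) dv.
  For the x component: f_1(F) = 6*v^2 - 6*v - 4; d F_1 = (-8*u) du + (0) dv
  For the y component: f_2(F) = -4*u^2 - 3*u + 6*v^2; d F_2 = (0) du + (3 - 6*v) dv
  For the z component: f_3(F) = 4*u^2 - 2*u - 5*v^2 + 9*v + 6; d F_3 = (-1) du + (4*v) dv
Combining and collecting du, dv coefficients:
  coeff of du: -4*u^2 - 48*u*v^2 + 48*u*v + 34*u + 5*v^2 - 9*v - 6
  coeff of dv: 40*u^2*v - 12*u^2 + 10*u*v - 9*u - 56*v^3 + 54*v^2 + 24*v
F^* omega = (-4*u^2 - 48*u*v^2 + 48*u*v + 34*u + 5*v^2 - 9*v - 6) du + (40*u^2*v - 12*u^2 + 10*u*v - 9*u - 56*v^3 + 54*v^2 + 24*v) dv.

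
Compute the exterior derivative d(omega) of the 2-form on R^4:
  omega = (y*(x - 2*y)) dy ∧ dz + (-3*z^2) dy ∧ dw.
d(omega) = (y) dx ∧ dy ∧ dz + (6*z) dy ∧ dz ∧ dw

For a 2-form omega = sum_{i<j} g_{ij} dx_i ∧ dx_j, the exterior derivative is
  d(omega) = sum_{i<j} d(g_{ij}) ∧ dx_i ∧ dx_j = sum_{i<j, k} (∂g_{ij}/∂x_k) dx_k ∧ dx_i ∧ dx_j.
Expand each term, using dx_k ∧ dx_i ∧ dx_j = sgn(permutation) dx_{(a)} ∧ dx_{(b)} ∧ dx_{(c)} with (a < b < c) sorted:
  d(y*(x - 2*y)) includes (∂/∂x)(y*(x - 2*y)) dx = (y) dx, which multiplied by dy ∧ dz gives (y) dx ∧ dy ∧ dz
  d(-3*z^2) includes (∂/∂z)(-3*z^2) dz = (-6*z) dz, which multiplied by dy ∧ dw gives (6*z) dy ∧ dz ∧ dw
Collecting like 3-forms: d(omega) = (y) dx ∧ dy ∧ dz + (6*z) dy ∧ dz ∧ dw.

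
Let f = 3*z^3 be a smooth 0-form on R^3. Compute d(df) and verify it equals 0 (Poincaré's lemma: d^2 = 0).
d(df) = 0

Step 1: df = sum_i (∂f/∂x_i) dx_i = (0) dx + (0) dy + (9*z^2) dz.
Step 2: Apply d again. Using the 1-form formula, the coefficient of dx ∧ dy in d(df) is ∂^2 f/∂x ∂y - ∂^2 f/∂y ∂x = (0) - (0) = 0 (equality of mixed partials for smooth f).
Similarly for dx ∧ dz and dy ∧ dz — all coefficients vanish. So d(df) = 0.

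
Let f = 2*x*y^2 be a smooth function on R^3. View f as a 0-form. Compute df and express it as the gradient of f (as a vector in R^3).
df = (2*y^2) dx + (4*x*y) dy + (0) dz; grad f = (2*y^2, 4*x*y, 0)

For a 0-form f, d f = (∂f/∂x) dx + (∂f/∂y) dy + (∂f/∂z) dz. The components of the vector representation are exactly the entries of grad f in Cartesian coordinates:
  ∂f/∂x = 2*y^2
  ∂f/∂y = 4*x*y
  ∂f/∂z = 0.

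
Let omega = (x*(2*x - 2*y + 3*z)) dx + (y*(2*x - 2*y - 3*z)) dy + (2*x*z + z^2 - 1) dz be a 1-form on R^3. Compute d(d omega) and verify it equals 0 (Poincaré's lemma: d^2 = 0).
d(d omega) = 0

Step 1: d omega = sum_{i<j} (∂f_j/∂x_i - ∂f_i/∂x_j) dx_i ∧ dx_j:
  coeff of dx ∧ dy: 2*x + 2*y
  coeff of dx ∧ dz: -3*x + 2*z
  coeff of dy ∧ dz: 3*y
Step 2: Apply d again to each 2-form coefficient. The only possible 3-form in R^3 is dx ∧ dy ∧ dz, with coefficient
  ∂(coeff of dy∧dz)/∂x - ∂(coeff of dx∧dz)/∂y + ∂(coeff of dx∧dy)/∂z
  = ∂/∂x (3*y) - ∂/∂y (-3*x + 2*z) + ∂/∂z (2*x + 2*y).
Each of these terms simplifies to sums of mixed partials that cancel in pairs. The result is 0 (by equality of mixed partials for smooth functions — Schwarz / Clairaut).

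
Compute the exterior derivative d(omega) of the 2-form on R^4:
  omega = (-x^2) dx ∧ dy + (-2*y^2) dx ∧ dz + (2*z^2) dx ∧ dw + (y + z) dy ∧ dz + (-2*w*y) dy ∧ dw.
d(omega) = (4*y) dx ∧ dy ∧ dz + (-4*z) dx ∧ dz ∧ dw

For a 2-form omega = sum_{i<j} g_{ij} dx_i ∧ dx_j, the exterior derivative is
  d(omega) = sum_{i<j} d(g_{ij}) ∧ dx_i ∧ dx_j = sum_{i<j, k} (∂g_{ij}/∂x_k) dx_k ∧ dx_i ∧ dx_j.
Expand each term, using dx_k ∧ dx_i ∧ dx_j = sgn(permutation) dx_{(a)} ∧ dx_{(b)} ∧ dx_{(c)} with (a < b < c) sorted:
  d(-2*y^2) includes (∂/∂y)(-2*y^2) dy = (-4*y) dy, which multiplied by dx ∧ dz gives (4*y) dx ∧ dy ∧ dz
  d(2*z^2) includes (∂/∂z)(2*z^2) dz = (4*z) dz, which multiplied by dx ∧ dw gives (-4*z) dx ∧ dz ∧ dw
Collecting like 3-forms: d(omega) = (4*y) dx ∧ dy ∧ dz + (-4*z) dx ∧ dz ∧ dw.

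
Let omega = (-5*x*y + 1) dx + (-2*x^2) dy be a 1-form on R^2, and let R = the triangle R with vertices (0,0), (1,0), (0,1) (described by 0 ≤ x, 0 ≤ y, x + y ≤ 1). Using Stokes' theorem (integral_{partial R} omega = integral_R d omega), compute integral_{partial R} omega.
integral_(partial R) omega = 1/6

Stokes: integral_partial_R omega = integral_R d omega with d omega = (∂Q/∂x - ∂P/∂y) dx ∧ dy.
  ∂Q/∂x = -4*x
  ∂P/∂y = -5*x
  integrand = ∂Q/∂x - ∂P/∂y = x.
Integrating over R: integral_0^1 integral_0^{1-x} (x) dy dx = 1/6.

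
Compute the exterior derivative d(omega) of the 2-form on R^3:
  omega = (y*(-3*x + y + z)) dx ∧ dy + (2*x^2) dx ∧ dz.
d(omega) = (y) dx ∧ dy ∧ dz

For a 2-form omega = sum_{i<j} g_{ij} dx_i ∧ dx_j, the exterior derivative is
  d(omega) = sum_{i<j} d(g_{ij}) ∧ dx_i ∧ dx_j = sum_{i<j, k} (∂g_{ij}/∂x_k) dx_k ∧ dx_i ∧ dx_j.
Expand each term, using dx_k ∧ dx_i ∧ dx_j = sgn(permutation) dx_{(a)} ∧ dx_{(b)} ∧ dx_{(c)} with (a < b < c) sorted:
  d(y*(-3*x + y + z)) includes (∂/∂z)(y*(-3*x + y + z)) dz = (y) dz, which multiplied by dx ∧ dy gives (y) dx ∧ dy ∧ dz
Collecting like 3-forms: d(omega) = (y) dx ∧ dy ∧ dz.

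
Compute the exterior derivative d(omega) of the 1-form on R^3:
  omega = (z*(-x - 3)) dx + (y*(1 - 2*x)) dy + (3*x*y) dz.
d(omega) = (-2*y) dx ∧ dy + (x + 3*y + 3) dx ∧ dz + (3*x) dy ∧ dz

For a 1-form omega = sum_i f_i dx_i, the exterior derivative is
  d(omega) = sum_{i < j} (∂f_j/∂x_i - ∂f_i/∂x_j) dx_i ∧ dx_j.
  coefficient of dx ∧ dy: ∂f_2/∂x - ∂f_1/∂y = ∂(y*(1 - 2*x))/∂x - ∂(z*(-x - 3))/∂y = -2*y
  coefficient of dx ∧ dz: ∂f_3/∂x - ∂f_1/∂z = ∂(3*x*y)/∂x - ∂(z*(-x - 3))/∂z = x + 3*y + 3
  coefficient of dy ∧ dz: ∂f_3/∂y - ∂f_2/∂z = ∂(3*x*y)/∂y - ∂(y*(1 - 2*x))/∂z = 3*x
Assembling: d(omega) = (-2*y) dx ∧ dy + (x + 3*y + 3) dx ∧ dz + (3*x) dy ∧ dz.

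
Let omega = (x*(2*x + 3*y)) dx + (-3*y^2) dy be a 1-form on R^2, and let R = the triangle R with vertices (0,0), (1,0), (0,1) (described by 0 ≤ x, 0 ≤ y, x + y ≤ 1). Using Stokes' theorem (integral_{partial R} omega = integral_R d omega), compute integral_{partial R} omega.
integral_(partial R) omega = -1/2

Stokes: integral_partial_R omega = integral_R d omega with d omega = (∂Q/∂x - ∂P/∂y) dx ∧ dy.
  ∂Q/∂x = 0
  ∂P/∂y = 3*x
  integrand = ∂Q/∂x - ∂P/∂y = -3*x.
Integrating over R: integral_0^1 integral_0^{1-x} (-3*x) dy dx = -1/2.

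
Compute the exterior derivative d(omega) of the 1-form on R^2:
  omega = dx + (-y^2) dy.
d(omega) = 0

For a 1-form omega = sum_i f_i dx_i, the exterior derivative is
  d(omega) = sum_{i < j} (∂f_j/∂x_i - ∂f_i/∂x_j) dx_i ∧ dx_j.

Assembling: d(omega) = 0.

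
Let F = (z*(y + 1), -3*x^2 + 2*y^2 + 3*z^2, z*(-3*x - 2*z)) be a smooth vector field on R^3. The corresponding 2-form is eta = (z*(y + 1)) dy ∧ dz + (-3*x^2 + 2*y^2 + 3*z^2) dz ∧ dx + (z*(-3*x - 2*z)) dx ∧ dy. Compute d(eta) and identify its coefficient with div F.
d(eta) = (-3*x + 4*y - 4*z) dx ∧ dy ∧ dz; div F = -3*x + 4*y - 4*z

For a 2-form in R^3 of the form above, applying d gives a 3-form with coefficient ∂P/∂x + ∂Q/∂y + ∂R/∂z:
  ∂P/∂x = 0
  ∂Q/∂y = 4*y
  ∂R/∂z = -3*x - 4*z
Sum = -3*x + 4*y - 4*z, which is exactly div F.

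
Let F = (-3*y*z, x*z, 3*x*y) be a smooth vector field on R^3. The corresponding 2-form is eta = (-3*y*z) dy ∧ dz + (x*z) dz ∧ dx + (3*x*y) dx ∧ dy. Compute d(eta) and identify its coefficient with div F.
d(eta) = (0) dx ∧ dy ∧ dz; div F = 0

For a 2-form in R^3 of the form above, applying d gives a 3-form with coefficient ∂P/∂x + ∂Q/∂y + ∂R/∂z:
  ∂P/∂x = 0
  ∂Q/∂y = 0
  ∂R/∂z = 0
Sum = 0, which is exactly div F.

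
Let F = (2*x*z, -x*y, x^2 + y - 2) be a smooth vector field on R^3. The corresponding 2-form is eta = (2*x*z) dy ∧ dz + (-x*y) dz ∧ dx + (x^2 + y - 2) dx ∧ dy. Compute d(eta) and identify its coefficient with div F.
d(eta) = (-x + 2*z) dx ∧ dy ∧ dz; div F = -x + 2*z

For a 2-form in R^3 of the form above, applying d gives a 3-form with coefficient ∂P/∂x + ∂Q/∂y + ∂R/∂z:
  ∂P/∂x = 2*z
  ∂Q/∂y = -x
  ∂R/∂z = 0
Sum = -x + 2*z, which is exactly div F.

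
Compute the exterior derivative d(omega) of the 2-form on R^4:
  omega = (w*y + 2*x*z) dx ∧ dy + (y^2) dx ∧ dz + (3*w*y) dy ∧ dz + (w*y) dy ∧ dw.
d(omega) = (2*x - 2*y) dx ∧ dy ∧ dz + (y) dx ∧ dy ∧ dw + (3*y) dy ∧ dz ∧ dw

For a 2-form omega = sum_{i<j} g_{ij} dx_i ∧ dx_j, the exterior derivative is
  d(omega) = sum_{i<j} d(g_{ij}) ∧ dx_i ∧ dx_j = sum_{i<j, k} (∂g_{ij}/∂x_k) dx_k ∧ dx_i ∧ dx_j.
Expand each term, using dx_k ∧ dx_i ∧ dx_j = sgn(permutation) dx_{(a)} ∧ dx_{(b)} ∧ dx_{(c)} with (a < b < c) sorted:
  d(w*y + 2*x*z) includes (∂/∂z)(w*y + 2*x*z) dz = (2*x) dz, which multiplied by dx ∧ dy gives (2*x) dx ∧ dy ∧ dz
  d(w*y + 2*x*z) includes (∂/∂w)(w*y + 2*x*z) dw = (y) dw, which multiplied by dx ∧ dy gives (y) dx ∧ dy ∧ dw
  d(y^2) includes (∂/∂y)(y^2) dy = (2*y) dy, which multiplied by dx ∧ dz gives (-2*y) dx ∧ dy ∧ dz
  d(3*w*y) includes (∂/∂w)(3*w*y) dw = (3*y) dw, which multiplied by dy ∧ dz gives (3*y) dy ∧ dz ∧ dw
Collecting like 3-forms: d(omega) = (2*x - 2*y) dx ∧ dy ∧ dz + (y) dx ∧ dy ∧ dw + (3*y) dy ∧ dz ∧ dw.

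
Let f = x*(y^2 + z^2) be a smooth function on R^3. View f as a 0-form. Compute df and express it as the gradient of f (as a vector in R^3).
df = (y^2 + z^2) dx + (2*x*y) dy + (2*x*z) dz; grad f = (y^2 + z^2, 2*x*y, 2*x*z)

For a 0-form f, d f = (∂f/∂x) dx + (∂f/∂y) dy + (∂f/∂z) dz. The components of the vector representation are exactly the entries of grad f in Cartesian coordinates:
  ∂f/∂x = y^2 + z^2
  ∂f/∂y = 2*x*y
  ∂f/∂z = 2*x*z.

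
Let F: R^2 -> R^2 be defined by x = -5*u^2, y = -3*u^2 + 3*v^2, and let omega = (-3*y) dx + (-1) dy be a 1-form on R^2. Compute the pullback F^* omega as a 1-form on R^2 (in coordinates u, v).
F^* omega = (6*u*(-15*u^2 + 15*v^2 + 1)) du + (-6*v) dv

Using F^*(f dg) = (f ∘ F) d(g ∘ F), substitute each coordinate x_i by F_i(u, v) in f_i, and replace dx_i by d F_i = (∂F_i/∂u) du + (∂F_i/∂v) dv.
  For the x component: f_1(F) = 9*u^2 - 9*v^2; d F_1 = (-10*u) du + (0) dv
  For the y component: f_2(F) = -1; d F_2 = (-6*u) du + (6*v) dv
Combining and collecting du, dv coefficients:
  coeff of du: 6*u*(-15*u^2 + 15*v^2 + 1)
  coeff of dv: -6*v
F^* omega = (6*u*(-15*u^2 + 15*v^2 + 1)) du + (-6*v) dv.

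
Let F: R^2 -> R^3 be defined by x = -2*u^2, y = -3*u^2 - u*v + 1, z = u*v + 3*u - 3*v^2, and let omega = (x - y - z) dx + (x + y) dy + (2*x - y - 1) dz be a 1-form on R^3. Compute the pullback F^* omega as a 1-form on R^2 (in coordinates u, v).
F^* omega = (26*u^3 + 10*u^2*v + 9*u^2 - 10*u*v^2 + 3*u*v - 2*u - 3*v - 6) du + (4*u^3 + 8*u^2*v - 6*u*v^2 - 3*u + 12*v) dv

Using F^*(f dg) = (f ∘ F) d(g ∘ F), substitute each coordinate x_i by F_i(u, v) in f_i, and replace dx_i by d F_i = (∂F_i/∂u) du + (∂F_i/∂v) dv.
  For the x component: f_1(F) = u^2 - 3*u + 3*v^2 - 1; d F_1 = (-4*u) du + (0) dv
  For the y component: f_2(F) = -5*u^2 - u*v + 1; d F_2 = (-6*u - v) du + (-u) dv
  For the z component: f_3(F) = -u^2 + u*v - 2; d F_3 = (v + 3) du + (u - 6*v) dv
Combining and collecting du, dv coefficients:
  coeff of du: 26*u^3 + 10*u^2*v + 9*u^2 - 10*u*v^2 + 3*u*v - 2*u - 3*v - 6
  coeff of dv: 4*u^3 + 8*u^2*v - 6*u*v^2 - 3*u + 12*v
F^* omega = (26*u^3 + 10*u^2*v + 9*u^2 - 10*u*v^2 + 3*u*v - 2*u - 3*v - 6) du + (4*u^3 + 8*u^2*v - 6*u*v^2 - 3*u + 12*v) dv.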